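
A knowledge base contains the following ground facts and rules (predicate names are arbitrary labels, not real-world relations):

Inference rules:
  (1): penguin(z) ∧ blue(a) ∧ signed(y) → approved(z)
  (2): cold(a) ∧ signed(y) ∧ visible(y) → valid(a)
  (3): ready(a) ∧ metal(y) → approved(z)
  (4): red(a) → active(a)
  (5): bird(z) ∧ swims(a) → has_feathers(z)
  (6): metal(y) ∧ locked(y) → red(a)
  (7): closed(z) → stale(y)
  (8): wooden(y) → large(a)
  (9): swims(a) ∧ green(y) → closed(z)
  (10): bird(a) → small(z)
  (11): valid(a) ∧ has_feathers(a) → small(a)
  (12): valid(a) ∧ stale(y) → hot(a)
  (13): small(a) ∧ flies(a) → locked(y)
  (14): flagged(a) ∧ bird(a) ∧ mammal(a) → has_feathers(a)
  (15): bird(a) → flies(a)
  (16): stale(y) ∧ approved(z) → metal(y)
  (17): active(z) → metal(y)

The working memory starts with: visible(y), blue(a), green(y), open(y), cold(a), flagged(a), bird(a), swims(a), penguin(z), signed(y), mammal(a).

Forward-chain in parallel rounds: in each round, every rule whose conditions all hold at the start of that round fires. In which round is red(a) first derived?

Round 1: (1) [penguin(z) ∧ blue(a) ∧ signed(y) → approved(z)]; (2) [cold(a) ∧ signed(y) ∧ visible(y) → valid(a)]; (9) [swims(a) ∧ green(y) → closed(z)]; (10) [bird(a) → small(z)]; (14) [flagged(a) ∧ bird(a) ∧ mammal(a) → has_feathers(a)]; (15) [bird(a) → flies(a)]. Adds approved(z), valid(a), closed(z), small(z), has_feathers(a), flies(a).
Round 2: (7) [closed(z) → stale(y)]; (11) [valid(a) ∧ has_feathers(a) → small(a)]. Adds stale(y), small(a).
Round 3: (12) [valid(a) ∧ stale(y) → hot(a)]; (13) [small(a) ∧ flies(a) → locked(y)]; (16) [stale(y) ∧ approved(z) → metal(y)]. Adds hot(a), locked(y), metal(y).
Round 4: (6) [metal(y) ∧ locked(y) → red(a)]. Adds red(a).
red(a) first appears in round 4.

4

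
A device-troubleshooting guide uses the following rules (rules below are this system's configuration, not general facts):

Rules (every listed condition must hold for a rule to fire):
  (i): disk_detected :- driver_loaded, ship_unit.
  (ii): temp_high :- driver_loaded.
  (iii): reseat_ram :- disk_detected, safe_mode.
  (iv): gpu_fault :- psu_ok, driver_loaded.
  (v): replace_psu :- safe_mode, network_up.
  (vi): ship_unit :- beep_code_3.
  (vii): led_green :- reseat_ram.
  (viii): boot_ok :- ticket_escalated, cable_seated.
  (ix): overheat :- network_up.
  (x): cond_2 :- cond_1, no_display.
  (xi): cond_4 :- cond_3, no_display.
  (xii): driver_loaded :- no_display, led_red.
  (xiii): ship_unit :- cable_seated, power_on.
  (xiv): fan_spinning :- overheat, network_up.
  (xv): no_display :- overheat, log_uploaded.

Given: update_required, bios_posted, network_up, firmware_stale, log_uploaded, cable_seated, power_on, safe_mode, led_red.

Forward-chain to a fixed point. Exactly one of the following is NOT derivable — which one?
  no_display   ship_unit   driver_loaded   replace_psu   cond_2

cond_2

Round 1: (v) [replace_psu :- safe_mode, network_up.]; (ix) [overheat :- network_up.]; (xiii) [ship_unit :- cable_seated, power_on.]. Adds replace_psu, overheat, ship_unit.
Round 2: (xiv) [fan_spinning :- overheat, network_up.]; (xv) [no_display :- overheat, log_uploaded.]. Adds fan_spinning, no_display.
Round 3: (xii) [driver_loaded :- no_display, led_red.]. Adds driver_loaded.
Round 4: (i) [disk_detected :- driver_loaded, ship_unit.]; (ii) [temp_high :- driver_loaded.]. Adds disk_detected, temp_high.
Round 5: (iii) [reseat_ram :- disk_detected, safe_mode.]. Adds reseat_ram.
Round 6: (vii) [led_green :- reseat_ram.]. Adds led_green.
Derived: replace_psu (round 1), ship_unit (round 1), driver_loaded (round 3), no_display (round 2). cond_2 never appears in any round.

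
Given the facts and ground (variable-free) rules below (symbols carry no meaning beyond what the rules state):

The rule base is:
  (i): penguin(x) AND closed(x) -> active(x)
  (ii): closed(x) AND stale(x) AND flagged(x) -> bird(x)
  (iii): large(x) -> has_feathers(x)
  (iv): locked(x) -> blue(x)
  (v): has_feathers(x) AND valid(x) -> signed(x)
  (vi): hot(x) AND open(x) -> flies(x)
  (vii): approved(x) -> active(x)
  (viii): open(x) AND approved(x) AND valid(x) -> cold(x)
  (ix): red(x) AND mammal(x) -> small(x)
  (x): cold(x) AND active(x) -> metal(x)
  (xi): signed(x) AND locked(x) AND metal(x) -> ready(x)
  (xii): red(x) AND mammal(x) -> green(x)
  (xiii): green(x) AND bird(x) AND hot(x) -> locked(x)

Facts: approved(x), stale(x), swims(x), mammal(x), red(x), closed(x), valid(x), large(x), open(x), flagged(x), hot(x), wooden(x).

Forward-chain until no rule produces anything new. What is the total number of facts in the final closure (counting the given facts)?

24

Round 1: (ii) [closed(x) AND stale(x) AND flagged(x) -> bird(x)]; (iii) [large(x) -> has_feathers(x)]; (vi) [hot(x) AND open(x) -> flies(x)]; (vii) [approved(x) -> active(x)]; (viii) [open(x) AND approved(x) AND valid(x) -> cold(x)]; (ix) [red(x) AND mammal(x) -> small(x)]; (xii) [red(x) AND mammal(x) -> green(x)]. New: bird(x), has_feathers(x), flies(x), active(x), cold(x), small(x), green(x).
Round 2: (v) [has_feathers(x) AND valid(x) -> signed(x)]; (x) [cold(x) AND active(x) -> metal(x)]; (xiii) [green(x) AND bird(x) AND hot(x) -> locked(x)]. New: signed(x), metal(x), locked(x).
Round 3: (iv) [locked(x) -> blue(x)]; (xi) [signed(x) AND locked(x) AND metal(x) -> ready(x)]. New: blue(x), ready(x).
Closure: {active(x), approved(x), bird(x), blue(x), closed(x), cold(x), flagged(x), flies(x), green(x), has_feathers(x), hot(x), large(x), locked(x), mammal(x), metal(x), open(x), ready(x), red(x), signed(x), small(x), stale(x), swims(x), valid(x), wooden(x)} — 24 facts.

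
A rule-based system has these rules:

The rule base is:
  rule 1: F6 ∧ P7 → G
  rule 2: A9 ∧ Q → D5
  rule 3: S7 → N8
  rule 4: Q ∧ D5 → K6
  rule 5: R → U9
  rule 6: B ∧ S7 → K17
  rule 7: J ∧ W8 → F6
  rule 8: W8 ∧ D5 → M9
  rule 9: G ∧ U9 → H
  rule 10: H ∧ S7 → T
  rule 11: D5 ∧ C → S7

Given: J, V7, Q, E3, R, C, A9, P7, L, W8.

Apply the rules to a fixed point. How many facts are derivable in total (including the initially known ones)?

Round 1: rule 2 [A9 ∧ Q → D5]; rule 5 [R → U9]; rule 7 [J ∧ W8 → F6]. Adds D5, U9, F6.
Round 2: rule 1 [F6 ∧ P7 → G]; rule 4 [Q ∧ D5 → K6]; rule 8 [W8 ∧ D5 → M9]; rule 11 [D5 ∧ C → S7]. Adds G, K6, M9, S7.
Round 3: rule 3 [S7 → N8]; rule 9 [G ∧ U9 → H]. Adds N8, H.
Round 4: rule 10 [H ∧ S7 → T]. Adds T.
Closure: {A9, C, D5, E3, F6, G, H, J, K6, L, M9, N8, P7, Q, R, S7, T, U9, V7, W8} — 20 facts.

20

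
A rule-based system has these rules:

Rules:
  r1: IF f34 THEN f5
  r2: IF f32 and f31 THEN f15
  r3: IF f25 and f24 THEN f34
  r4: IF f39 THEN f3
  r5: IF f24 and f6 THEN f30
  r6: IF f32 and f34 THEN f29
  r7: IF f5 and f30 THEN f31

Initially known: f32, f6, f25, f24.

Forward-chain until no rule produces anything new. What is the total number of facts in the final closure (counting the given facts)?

10

Round 1 fires r3, r5, giving f34, f30.
Round 2 fires r1, r6, giving f5, f29.
Round 3 fires r7, giving f31.
Round 4 fires r2, giving f15.
Closure: {f15, f24, f25, f29, f30, f31, f32, f34, f5, f6} — 10 facts.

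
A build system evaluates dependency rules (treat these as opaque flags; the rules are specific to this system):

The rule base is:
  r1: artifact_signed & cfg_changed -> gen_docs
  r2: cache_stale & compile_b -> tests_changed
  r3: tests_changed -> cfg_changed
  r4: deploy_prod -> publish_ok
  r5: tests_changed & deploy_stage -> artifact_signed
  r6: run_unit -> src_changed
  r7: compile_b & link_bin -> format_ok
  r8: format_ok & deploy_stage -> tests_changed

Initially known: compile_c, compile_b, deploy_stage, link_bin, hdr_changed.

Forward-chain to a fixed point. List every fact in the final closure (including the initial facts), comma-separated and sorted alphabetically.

Round 1 — r7, derive format_ok.
Round 2 — r8, derive tests_changed.
Round 3 — r3, r5, derive cfg_changed, artifact_signed.
Round 4 — r1, derive gen_docs.

artifact_signed, cfg_changed, compile_b, compile_c, deploy_stage, format_ok, gen_docs, hdr_changed, link_bin, tests_changed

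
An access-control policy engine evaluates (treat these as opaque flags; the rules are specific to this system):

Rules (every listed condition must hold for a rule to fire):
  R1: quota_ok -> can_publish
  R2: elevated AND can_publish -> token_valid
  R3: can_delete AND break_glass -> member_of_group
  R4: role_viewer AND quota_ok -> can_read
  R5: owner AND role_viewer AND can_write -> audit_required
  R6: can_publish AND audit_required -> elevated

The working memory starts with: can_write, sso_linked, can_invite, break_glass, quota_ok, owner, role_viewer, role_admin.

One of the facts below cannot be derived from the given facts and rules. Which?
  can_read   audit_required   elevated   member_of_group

Round 1: R1 [quota_ok -> can_publish]; R4 [role_viewer AND quota_ok -> can_read]; R5 [owner AND role_viewer AND can_write -> audit_required]. Adds can_publish, can_read, audit_required.
Round 2: R6 [can_publish AND audit_required -> elevated]. Adds elevated.
Round 3: R2 [elevated AND can_publish -> token_valid]. Adds token_valid.
Derived: audit_required (round 1), elevated (round 2), can_read (round 1). member_of_group never appears in any round.

member_of_group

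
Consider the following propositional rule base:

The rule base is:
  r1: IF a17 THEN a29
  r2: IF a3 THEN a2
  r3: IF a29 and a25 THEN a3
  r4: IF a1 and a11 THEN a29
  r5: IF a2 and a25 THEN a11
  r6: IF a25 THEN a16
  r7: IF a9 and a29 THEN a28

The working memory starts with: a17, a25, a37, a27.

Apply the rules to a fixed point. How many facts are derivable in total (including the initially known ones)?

Round 1: r1 [IF a17 THEN a29]; r6 [IF a25 THEN a16]. Adds a29, a16.
Round 2: r3 [IF a29 and a25 THEN a3]. Adds a3.
Round 3: r2 [IF a3 THEN a2]. Adds a2.
Round 4: r5 [IF a2 and a25 THEN a11]. Adds a11.
Closure: {a11, a16, a17, a2, a25, a27, a29, a3, a37} — 9 facts.

9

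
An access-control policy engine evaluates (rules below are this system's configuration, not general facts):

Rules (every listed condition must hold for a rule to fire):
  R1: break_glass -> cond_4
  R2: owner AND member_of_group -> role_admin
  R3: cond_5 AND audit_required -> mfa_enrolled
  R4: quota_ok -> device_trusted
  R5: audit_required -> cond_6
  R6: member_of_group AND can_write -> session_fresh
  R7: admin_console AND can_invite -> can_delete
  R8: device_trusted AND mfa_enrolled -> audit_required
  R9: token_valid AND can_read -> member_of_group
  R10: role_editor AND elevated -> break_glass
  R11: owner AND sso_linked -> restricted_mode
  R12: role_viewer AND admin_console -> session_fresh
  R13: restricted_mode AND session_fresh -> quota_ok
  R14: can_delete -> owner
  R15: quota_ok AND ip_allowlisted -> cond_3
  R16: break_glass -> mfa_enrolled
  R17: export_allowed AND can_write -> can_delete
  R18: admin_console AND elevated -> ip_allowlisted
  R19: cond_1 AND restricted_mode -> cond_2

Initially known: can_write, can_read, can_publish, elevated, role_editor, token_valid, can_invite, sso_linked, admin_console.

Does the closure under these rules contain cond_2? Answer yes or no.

Round 1: R7 [admin_console AND can_invite -> can_delete]; R9 [token_valid AND can_read -> member_of_group]; R10 [role_editor AND elevated -> break_glass]; R18 [admin_console AND elevated -> ip_allowlisted]. Adds can_delete, member_of_group, break_glass, ip_allowlisted.
Round 2: R1 [break_glass -> cond_4]; R6 [member_of_group AND can_write -> session_fresh]; R14 [can_delete -> owner]; R16 [break_glass -> mfa_enrolled]. Adds cond_4, session_fresh, owner, mfa_enrolled.
Round 3: R2 [owner AND member_of_group -> role_admin]; R11 [owner AND sso_linked -> restricted_mode]. Adds role_admin, restricted_mode.
Round 4: R13 [restricted_mode AND session_fresh -> quota_ok]. Adds quota_ok.
Round 5: R4 [quota_ok -> device_trusted]; R15 [quota_ok AND ip_allowlisted -> cond_3]. Adds device_trusted, cond_3.
Round 6: R8 [device_trusted AND mfa_enrolled -> audit_required]. Adds audit_required.
Round 7: R5 [audit_required -> cond_6]. Adds cond_6.
Fixed point reached. cond_2 is concluded only by R19; R19 needs cond_1 (never derived).

no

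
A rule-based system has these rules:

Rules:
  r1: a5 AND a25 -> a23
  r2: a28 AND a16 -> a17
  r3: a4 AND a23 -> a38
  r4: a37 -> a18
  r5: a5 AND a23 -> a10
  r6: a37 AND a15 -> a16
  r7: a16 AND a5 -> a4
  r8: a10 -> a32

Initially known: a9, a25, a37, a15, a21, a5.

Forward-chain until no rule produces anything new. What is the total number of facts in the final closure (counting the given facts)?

Round 1: r1 [a5 AND a25 -> a23]; r4 [a37 -> a18]; r6 [a37 AND a15 -> a16]. Adds a23, a18, a16.
Round 2: r5 [a5 AND a23 -> a10]; r7 [a16 AND a5 -> a4]. Adds a10, a4.
Round 3: r3 [a4 AND a23 -> a38]; r8 [a10 -> a32]. Adds a38, a32.
Closure: {a10, a15, a16, a18, a21, a23, a25, a32, a37, a38, a4, a5, a9} — 13 facts.

13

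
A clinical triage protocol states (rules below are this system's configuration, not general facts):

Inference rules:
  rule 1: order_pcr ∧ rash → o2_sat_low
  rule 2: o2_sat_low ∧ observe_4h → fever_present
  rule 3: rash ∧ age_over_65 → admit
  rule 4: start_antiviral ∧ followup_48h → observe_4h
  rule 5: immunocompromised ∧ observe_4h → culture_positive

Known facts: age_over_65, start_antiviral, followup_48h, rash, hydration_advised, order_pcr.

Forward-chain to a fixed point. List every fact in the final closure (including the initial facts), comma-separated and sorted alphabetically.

admit, age_over_65, fever_present, followup_48h, hydration_advised, o2_sat_low, observe_4h, order_pcr, rash, start_antiviral

Round 1 — rule 1, rule 3, rule 4, derive o2_sat_low, admit, observe_4h.
Round 2 — rule 2, derive fever_present.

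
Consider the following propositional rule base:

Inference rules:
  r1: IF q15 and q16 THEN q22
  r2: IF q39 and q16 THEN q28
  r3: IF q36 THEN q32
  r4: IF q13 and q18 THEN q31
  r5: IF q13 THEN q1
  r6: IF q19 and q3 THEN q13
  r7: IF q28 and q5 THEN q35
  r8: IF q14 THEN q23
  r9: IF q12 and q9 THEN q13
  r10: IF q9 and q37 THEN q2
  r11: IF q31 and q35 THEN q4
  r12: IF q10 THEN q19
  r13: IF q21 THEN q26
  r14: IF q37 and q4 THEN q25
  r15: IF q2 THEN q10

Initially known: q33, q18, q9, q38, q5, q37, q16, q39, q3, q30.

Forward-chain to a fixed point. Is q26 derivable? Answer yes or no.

Round 1 — r2, r10, derive q28, q2.
Round 2 — r7, r15, derive q35, q10.
Round 3 — r12, derive q19.
Round 4 — r6, derive q13.
Round 5 — r4, r5, derive q31, q1.
Round 6 — r11, derive q4.
Round 7 — r14, derive q25.
Fixed point reached. q26 is concluded only by r13; r13 needs q21 (never derived).

no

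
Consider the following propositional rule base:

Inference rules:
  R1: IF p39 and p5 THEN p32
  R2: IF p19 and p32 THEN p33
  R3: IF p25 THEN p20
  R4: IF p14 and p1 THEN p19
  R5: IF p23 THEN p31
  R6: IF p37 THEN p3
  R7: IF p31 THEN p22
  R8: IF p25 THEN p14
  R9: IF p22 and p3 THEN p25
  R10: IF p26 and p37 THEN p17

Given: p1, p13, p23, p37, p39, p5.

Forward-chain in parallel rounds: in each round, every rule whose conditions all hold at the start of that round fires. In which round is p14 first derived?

[1] R1 [IF p39 and p5 THEN p32]; R5 [IF p23 THEN p31]; R6 [IF p37 THEN p3]. ⇒ new: p32, p31, p3.
[2] R7 [IF p31 THEN p22]. ⇒ new: p22.
[3] R9 [IF p22 and p3 THEN p25]. ⇒ new: p25.
[4] R3 [IF p25 THEN p20]; R8 [IF p25 THEN p14]. ⇒ new: p20, p14.
p14 first appears in round 4.

4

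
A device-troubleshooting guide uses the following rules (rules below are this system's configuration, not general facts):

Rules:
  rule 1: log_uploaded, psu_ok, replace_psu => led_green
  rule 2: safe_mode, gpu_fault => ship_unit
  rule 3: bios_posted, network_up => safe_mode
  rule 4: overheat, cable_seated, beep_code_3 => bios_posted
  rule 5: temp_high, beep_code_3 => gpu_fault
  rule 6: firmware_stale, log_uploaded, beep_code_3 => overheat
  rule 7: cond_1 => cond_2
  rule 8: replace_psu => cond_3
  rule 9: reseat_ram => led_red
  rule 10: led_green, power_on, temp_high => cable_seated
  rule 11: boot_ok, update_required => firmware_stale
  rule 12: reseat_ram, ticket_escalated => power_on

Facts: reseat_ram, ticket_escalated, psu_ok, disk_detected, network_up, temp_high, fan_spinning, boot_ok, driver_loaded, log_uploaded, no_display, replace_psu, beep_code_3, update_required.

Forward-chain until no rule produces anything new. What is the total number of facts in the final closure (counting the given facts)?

Round 1: rule 1 [log_uploaded, psu_ok, replace_psu => led_green]; rule 5 [temp_high, beep_code_3 => gpu_fault]; rule 8 [replace_psu => cond_3]; rule 9 [reseat_ram => led_red]; rule 11 [boot_ok, update_required => firmware_stale]; rule 12 [reseat_ram, ticket_escalated => power_on]. Adds led_green, gpu_fault, cond_3, led_red, firmware_stale, power_on.
Round 2: rule 6 [firmware_stale, log_uploaded, beep_code_3 => overheat]; rule 10 [led_green, power_on, temp_high => cable_seated]. Adds overheat, cable_seated.
Round 3: rule 4 [overheat, cable_seated, beep_code_3 => bios_posted]. Adds bios_posted.
Round 4: rule 3 [bios_posted, network_up => safe_mode]. Adds safe_mode.
Round 5: rule 2 [safe_mode, gpu_fault => ship_unit]. Adds ship_unit.
Closure: {beep_code_3, bios_posted, boot_ok, cable_seated, cond_3, disk_detected, driver_loaded, fan_spinning, firmware_stale, gpu_fault, led_green, led_red, log_uploaded, network_up, no_display, overheat, power_on, psu_ok, replace_psu, reseat_ram, safe_mode, ship_unit, temp_high, ticket_escalated, update_required} — 25 facts.

25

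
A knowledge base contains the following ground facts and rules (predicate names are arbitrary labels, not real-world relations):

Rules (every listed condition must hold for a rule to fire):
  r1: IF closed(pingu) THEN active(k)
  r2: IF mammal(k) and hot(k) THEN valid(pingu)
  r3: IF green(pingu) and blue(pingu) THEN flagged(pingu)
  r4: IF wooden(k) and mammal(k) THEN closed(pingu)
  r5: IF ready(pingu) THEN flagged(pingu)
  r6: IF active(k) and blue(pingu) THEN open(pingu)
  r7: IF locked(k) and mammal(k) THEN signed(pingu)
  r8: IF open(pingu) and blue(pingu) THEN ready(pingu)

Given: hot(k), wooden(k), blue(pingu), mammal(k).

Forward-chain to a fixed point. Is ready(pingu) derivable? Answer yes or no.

yes

Round 1: r2 [IF mammal(k) and hot(k) THEN valid(pingu)]; r4 [IF wooden(k) and mammal(k) THEN closed(pingu)]. New: valid(pingu), closed(pingu).
Round 2: r1 [IF closed(pingu) THEN active(k)]. New: active(k).
Round 3: r6 [IF active(k) and blue(pingu) THEN open(pingu)]. New: open(pingu).
Round 4: r8 [IF open(pingu) and blue(pingu) THEN ready(pingu)]. New: ready(pingu).
Round 5: r5 [IF ready(pingu) THEN flagged(pingu)]. New: flagged(pingu).
ready(pingu) appears in round 4, so it is derivable.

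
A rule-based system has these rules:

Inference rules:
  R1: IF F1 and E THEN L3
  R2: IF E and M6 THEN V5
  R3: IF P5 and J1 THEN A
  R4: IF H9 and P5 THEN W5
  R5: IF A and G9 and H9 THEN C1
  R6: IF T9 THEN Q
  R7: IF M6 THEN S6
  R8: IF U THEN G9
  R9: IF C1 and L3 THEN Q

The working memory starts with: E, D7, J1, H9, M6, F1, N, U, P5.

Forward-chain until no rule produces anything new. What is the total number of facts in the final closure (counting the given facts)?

Round 1: R1 [IF F1 and E THEN L3]; R2 [IF E and M6 THEN V5]; R3 [IF P5 and J1 THEN A]; R4 [IF H9 and P5 THEN W5]; R7 [IF M6 THEN S6]; R8 [IF U THEN G9]. Adds L3, V5, A, W5, S6, G9.
Round 2: R5 [IF A and G9 and H9 THEN C1]. Adds C1.
Round 3: R9 [IF C1 and L3 THEN Q]. Adds Q.
Closure: {A, C1, D7, E, F1, G9, H9, J1, L3, M6, N, P5, Q, S6, U, V5, W5} — 17 facts.

17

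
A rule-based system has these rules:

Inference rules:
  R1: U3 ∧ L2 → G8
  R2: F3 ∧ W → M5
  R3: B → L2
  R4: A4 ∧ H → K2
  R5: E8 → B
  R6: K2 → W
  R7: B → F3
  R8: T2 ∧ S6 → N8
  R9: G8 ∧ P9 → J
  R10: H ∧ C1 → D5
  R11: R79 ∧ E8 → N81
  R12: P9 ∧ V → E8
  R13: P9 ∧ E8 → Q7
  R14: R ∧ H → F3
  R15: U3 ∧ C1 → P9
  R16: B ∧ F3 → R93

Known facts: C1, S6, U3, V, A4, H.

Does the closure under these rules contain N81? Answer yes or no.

Round 1 fires R4, R10, R15, giving K2, D5, P9.
Round 2 fires R6, R12, giving W, E8.
Round 3 fires R5, R13, giving B, Q7.
Round 4 fires R3, R7, giving L2, F3.
Round 5 fires R1, R2, R16, giving G8, M5, R93.
Round 6 fires R9, giving J.
Fixed point reached. N81 is concluded only by R11; R11 needs R79 (never derived).

no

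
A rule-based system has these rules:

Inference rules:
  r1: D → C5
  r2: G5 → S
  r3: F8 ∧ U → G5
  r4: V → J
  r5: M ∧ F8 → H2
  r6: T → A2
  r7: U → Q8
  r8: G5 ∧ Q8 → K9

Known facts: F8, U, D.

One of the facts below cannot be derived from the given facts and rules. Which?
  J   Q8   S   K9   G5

J

Round 1 — r1, r3, r7, derive C5, G5, Q8.
Round 2 — r2, r8, derive S, K9.
Derived: Q8 (round 1), G5 (round 1), S (round 2), K9 (round 2). J never appears in any round.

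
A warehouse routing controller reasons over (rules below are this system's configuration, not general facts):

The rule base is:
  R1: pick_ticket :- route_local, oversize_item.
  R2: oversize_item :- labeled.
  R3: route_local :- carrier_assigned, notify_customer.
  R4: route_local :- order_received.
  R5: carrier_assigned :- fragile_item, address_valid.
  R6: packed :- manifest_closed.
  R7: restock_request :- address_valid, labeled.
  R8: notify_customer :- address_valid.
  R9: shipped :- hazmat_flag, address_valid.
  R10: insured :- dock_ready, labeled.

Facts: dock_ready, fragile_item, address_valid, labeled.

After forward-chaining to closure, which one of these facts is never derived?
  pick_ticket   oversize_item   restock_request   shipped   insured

Round 1 fires R2, R5, R7, R8, R10, giving oversize_item, carrier_assigned, restock_request, notify_customer, insured.
Round 2 fires R3, giving route_local.
Round 3 fires R1, giving pick_ticket.
Derived: insured (round 1), oversize_item (round 1), pick_ticket (round 3), restock_request (round 1). shipped never appears in any round.

shipped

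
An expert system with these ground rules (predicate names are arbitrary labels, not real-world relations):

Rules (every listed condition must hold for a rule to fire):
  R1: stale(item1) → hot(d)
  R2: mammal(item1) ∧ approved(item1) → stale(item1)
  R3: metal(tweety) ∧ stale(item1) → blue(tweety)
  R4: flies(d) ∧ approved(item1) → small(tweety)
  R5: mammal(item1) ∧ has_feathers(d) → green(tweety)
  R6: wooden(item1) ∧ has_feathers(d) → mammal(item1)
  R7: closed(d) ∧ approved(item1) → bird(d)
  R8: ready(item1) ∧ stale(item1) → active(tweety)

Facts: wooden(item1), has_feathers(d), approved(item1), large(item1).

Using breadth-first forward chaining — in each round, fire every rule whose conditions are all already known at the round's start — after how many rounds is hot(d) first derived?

3

Round 1 — R6, derive mammal(item1).
Round 2 — R2, R5, derive stale(item1), green(tweety).
Round 3 — R1, derive hot(d).
hot(d) first appears in round 3.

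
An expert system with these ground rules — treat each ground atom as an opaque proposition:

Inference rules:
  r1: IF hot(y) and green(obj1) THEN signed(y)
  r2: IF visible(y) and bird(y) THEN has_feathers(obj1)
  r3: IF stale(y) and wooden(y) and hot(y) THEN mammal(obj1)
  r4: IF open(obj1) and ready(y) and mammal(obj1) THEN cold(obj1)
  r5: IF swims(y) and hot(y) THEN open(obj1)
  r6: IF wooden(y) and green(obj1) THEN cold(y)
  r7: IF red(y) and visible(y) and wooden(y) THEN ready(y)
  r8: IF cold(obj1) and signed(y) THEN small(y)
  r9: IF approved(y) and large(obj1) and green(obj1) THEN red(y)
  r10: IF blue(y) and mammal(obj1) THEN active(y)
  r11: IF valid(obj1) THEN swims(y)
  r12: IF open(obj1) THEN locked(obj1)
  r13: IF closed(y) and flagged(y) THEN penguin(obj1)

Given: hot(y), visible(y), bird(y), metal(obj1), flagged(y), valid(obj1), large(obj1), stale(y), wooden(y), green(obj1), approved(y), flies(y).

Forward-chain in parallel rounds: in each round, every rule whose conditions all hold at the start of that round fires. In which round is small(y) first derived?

Round 1: r1 [IF hot(y) and green(obj1) THEN signed(y)]; r2 [IF visible(y) and bird(y) THEN has_feathers(obj1)]; r3 [IF stale(y) and wooden(y) and hot(y) THEN mammal(obj1)]; r6 [IF wooden(y) and green(obj1) THEN cold(y)]; r9 [IF approved(y) and large(obj1) and green(obj1) THEN red(y)]; r11 [IF valid(obj1) THEN swims(y)]. Adds signed(y), has_feathers(obj1), mammal(obj1), cold(y), red(y), swims(y).
Round 2: r5 [IF swims(y) and hot(y) THEN open(obj1)]; r7 [IF red(y) and visible(y) and wooden(y) THEN ready(y)]. Adds open(obj1), ready(y).
Round 3: r4 [IF open(obj1) and ready(y) and mammal(obj1) THEN cold(obj1)]; r12 [IF open(obj1) THEN locked(obj1)]. Adds cold(obj1), locked(obj1).
Round 4: r8 [IF cold(obj1) and signed(y) THEN small(y)]. Adds small(y).
small(y) first appears in round 4.

4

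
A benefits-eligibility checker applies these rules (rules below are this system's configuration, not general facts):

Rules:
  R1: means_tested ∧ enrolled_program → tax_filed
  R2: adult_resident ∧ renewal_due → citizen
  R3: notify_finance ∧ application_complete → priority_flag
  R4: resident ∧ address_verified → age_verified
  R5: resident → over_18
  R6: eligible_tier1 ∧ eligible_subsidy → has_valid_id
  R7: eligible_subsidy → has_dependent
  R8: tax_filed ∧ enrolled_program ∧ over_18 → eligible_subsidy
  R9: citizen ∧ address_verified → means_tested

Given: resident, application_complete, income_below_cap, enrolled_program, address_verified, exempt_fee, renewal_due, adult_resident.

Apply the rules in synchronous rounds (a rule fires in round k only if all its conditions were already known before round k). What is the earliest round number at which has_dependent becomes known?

5

Round 1 fires R2, R4, R5, giving citizen, age_verified, over_18.
Round 2 fires R9, giving means_tested.
Round 3 fires R1, giving tax_filed.
Round 4 fires R8, giving eligible_subsidy.
Round 5 fires R7, giving has_dependent.
has_dependent first appears in round 5.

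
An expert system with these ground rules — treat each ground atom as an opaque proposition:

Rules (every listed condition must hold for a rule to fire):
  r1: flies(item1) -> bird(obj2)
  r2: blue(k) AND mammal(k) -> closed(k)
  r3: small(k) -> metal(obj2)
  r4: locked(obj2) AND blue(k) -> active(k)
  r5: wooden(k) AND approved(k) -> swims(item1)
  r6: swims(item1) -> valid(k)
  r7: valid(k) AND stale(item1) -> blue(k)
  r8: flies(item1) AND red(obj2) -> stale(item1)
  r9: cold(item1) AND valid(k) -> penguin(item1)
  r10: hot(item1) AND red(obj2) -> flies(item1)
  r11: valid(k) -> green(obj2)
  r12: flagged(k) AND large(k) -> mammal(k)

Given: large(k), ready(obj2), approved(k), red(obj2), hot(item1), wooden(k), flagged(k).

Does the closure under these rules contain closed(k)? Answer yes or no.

Round 1 — r5, r10, r12, derive swims(item1), flies(item1), mammal(k).
Round 2 — r1, r6, r8, derive bird(obj2), valid(k), stale(item1).
Round 3 — r7, r11, derive blue(k), green(obj2).
Round 4 — r2, derive closed(k).
closed(k) appears in round 4, so it is derivable.

yes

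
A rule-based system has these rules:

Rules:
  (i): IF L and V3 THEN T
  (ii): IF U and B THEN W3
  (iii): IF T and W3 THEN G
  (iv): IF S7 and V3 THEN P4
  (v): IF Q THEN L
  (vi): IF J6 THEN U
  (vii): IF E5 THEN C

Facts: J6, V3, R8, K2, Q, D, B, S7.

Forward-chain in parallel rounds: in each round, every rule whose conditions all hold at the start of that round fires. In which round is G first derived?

3

Round 1 — (iv), (v), (vi), derive P4, L, U.
Round 2 — (i), (ii), derive T, W3.
Round 3 — (iii), derive G.
G first appears in round 3.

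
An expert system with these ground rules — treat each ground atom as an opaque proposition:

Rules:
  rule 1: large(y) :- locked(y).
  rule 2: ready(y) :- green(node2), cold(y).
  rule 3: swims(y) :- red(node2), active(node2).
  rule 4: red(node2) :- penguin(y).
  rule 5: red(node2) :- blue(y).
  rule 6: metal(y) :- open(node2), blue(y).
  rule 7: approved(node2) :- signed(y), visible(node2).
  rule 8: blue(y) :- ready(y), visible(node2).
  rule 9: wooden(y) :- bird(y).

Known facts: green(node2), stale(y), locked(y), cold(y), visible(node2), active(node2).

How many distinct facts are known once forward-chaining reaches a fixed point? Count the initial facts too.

Round 1 — rule 1, rule 2, derive large(y), ready(y).
Round 2 — rule 8, derive blue(y).
Round 3 — rule 5, derive red(node2).
Round 4 — rule 3, derive swims(y).
Closure: {active(node2), blue(y), cold(y), green(node2), large(y), locked(y), ready(y), red(node2), stale(y), swims(y), visible(node2)} — 11 facts.

11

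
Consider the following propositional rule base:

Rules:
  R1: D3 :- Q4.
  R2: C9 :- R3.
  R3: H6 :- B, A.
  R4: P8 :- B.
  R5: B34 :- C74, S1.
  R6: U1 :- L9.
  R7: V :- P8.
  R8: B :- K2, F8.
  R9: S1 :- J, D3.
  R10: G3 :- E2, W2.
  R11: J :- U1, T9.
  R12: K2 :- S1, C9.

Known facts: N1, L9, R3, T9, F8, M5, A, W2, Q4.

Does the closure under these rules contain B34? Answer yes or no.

Round 1: R1 [D3 :- Q4.]; R2 [C9 :- R3.]; R6 [U1 :- L9.]. Adds D3, C9, U1.
Round 2: R11 [J :- U1, T9.]. Adds J.
Round 3: R9 [S1 :- J, D3.]. Adds S1.
Round 4: R12 [K2 :- S1, C9.]. Adds K2.
Round 5: R8 [B :- K2, F8.]. Adds B.
Round 6: R3 [H6 :- B, A.]; R4 [P8 :- B.]. Adds H6, P8.
Round 7: R7 [V :- P8.]. Adds V.
Fixed point reached. B34 is concluded only by R5; R5 needs C74 (never derived).

no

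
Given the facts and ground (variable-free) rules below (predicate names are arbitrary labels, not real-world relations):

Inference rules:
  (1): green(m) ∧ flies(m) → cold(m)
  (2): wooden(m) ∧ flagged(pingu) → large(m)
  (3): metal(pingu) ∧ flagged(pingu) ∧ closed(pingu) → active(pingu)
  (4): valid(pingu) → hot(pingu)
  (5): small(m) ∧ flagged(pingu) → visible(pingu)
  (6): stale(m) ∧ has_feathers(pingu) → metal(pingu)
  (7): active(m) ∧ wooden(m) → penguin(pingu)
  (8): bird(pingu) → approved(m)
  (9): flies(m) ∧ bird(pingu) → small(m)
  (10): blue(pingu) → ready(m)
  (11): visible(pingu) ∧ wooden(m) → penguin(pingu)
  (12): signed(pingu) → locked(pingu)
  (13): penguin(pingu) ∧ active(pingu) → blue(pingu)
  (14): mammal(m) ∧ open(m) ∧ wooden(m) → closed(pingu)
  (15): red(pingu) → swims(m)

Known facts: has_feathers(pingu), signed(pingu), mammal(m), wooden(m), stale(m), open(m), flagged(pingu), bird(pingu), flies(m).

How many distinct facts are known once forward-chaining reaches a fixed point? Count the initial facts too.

Round 1 fires (2), (6), (8), (9), (12), (14), giving large(m), metal(pingu), approved(m), small(m), locked(pingu), closed(pingu).
Round 2 fires (3), (5), giving active(pingu), visible(pingu).
Round 3 fires (11), giving penguin(pingu).
Round 4 fires (13), giving blue(pingu).
Round 5 fires (10), giving ready(m).
Closure: {active(pingu), approved(m), bird(pingu), blue(pingu), closed(pingu), flagged(pingu), flies(m), has_feathers(pingu), large(m), locked(pingu), mammal(m), metal(pingu), open(m), penguin(pingu), ready(m), signed(pingu), small(m), stale(m), visible(pingu), wooden(m)} — 20 facts.

20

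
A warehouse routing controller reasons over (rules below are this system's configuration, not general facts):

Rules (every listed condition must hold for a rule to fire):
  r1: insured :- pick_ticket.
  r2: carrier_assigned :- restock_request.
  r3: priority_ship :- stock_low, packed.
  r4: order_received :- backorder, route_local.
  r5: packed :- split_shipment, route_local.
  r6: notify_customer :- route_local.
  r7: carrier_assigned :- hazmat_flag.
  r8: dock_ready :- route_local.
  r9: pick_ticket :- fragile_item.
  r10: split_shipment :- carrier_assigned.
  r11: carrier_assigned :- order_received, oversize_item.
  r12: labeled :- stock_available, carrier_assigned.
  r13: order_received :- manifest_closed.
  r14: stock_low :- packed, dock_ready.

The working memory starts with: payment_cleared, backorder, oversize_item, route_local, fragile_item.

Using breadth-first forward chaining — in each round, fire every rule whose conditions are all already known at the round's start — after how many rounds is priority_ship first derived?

6

Round 1 fires r4, r6, r8, r9, giving order_received, notify_customer, dock_ready, pick_ticket.
Round 2 fires r1, r11, giving insured, carrier_assigned.
Round 3 fires r10, giving split_shipment.
Round 4 fires r5, giving packed.
Round 5 fires r14, giving stock_low.
Round 6 fires r3, giving priority_ship.
priority_ship first appears in round 6.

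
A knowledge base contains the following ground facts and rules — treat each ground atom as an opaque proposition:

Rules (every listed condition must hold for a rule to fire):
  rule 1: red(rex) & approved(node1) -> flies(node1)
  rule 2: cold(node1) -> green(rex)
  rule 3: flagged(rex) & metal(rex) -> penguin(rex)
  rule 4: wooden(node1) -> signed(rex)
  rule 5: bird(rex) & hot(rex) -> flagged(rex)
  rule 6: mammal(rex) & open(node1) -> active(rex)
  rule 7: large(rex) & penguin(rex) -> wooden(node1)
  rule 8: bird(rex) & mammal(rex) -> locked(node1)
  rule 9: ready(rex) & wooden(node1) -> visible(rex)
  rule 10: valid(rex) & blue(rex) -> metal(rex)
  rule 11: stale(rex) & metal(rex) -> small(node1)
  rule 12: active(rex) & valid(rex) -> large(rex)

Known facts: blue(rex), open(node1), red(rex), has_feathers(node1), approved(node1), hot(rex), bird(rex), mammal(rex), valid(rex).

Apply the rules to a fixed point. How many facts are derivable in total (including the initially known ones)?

18

Round 1 fires rule 1, rule 5, rule 6, rule 8, rule 10, giving flies(node1), flagged(rex), active(rex), locked(node1), metal(rex).
Round 2 fires rule 3, rule 12, giving penguin(rex), large(rex).
Round 3 fires rule 7, giving wooden(node1).
Round 4 fires rule 4, giving signed(rex).
Closure: {active(rex), approved(node1), bird(rex), blue(rex), flagged(rex), flies(node1), has_feathers(node1), hot(rex), large(rex), locked(node1), mammal(rex), metal(rex), open(node1), penguin(rex), red(rex), signed(rex), valid(rex), wooden(node1)} — 18 facts.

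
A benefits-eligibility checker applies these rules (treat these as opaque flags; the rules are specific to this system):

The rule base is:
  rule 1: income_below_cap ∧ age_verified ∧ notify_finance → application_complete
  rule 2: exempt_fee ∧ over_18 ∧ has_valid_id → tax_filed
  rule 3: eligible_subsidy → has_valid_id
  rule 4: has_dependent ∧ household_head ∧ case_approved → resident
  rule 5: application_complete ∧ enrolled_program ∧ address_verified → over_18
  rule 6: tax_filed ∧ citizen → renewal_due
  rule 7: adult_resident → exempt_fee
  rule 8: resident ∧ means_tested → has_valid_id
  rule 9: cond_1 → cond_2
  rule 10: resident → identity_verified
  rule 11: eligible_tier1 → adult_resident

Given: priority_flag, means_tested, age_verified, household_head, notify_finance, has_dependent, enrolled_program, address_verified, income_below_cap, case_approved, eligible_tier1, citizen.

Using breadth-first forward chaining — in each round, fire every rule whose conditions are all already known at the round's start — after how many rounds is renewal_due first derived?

Round 1 fires rule 1, rule 4, rule 11, giving application_complete, resident, adult_resident.
Round 2 fires rule 5, rule 7, rule 8, rule 10, giving over_18, exempt_fee, has_valid_id, identity_verified.
Round 3 fires rule 2, giving tax_filed.
Round 4 fires rule 6, giving renewal_due.
renewal_due first appears in round 4.

4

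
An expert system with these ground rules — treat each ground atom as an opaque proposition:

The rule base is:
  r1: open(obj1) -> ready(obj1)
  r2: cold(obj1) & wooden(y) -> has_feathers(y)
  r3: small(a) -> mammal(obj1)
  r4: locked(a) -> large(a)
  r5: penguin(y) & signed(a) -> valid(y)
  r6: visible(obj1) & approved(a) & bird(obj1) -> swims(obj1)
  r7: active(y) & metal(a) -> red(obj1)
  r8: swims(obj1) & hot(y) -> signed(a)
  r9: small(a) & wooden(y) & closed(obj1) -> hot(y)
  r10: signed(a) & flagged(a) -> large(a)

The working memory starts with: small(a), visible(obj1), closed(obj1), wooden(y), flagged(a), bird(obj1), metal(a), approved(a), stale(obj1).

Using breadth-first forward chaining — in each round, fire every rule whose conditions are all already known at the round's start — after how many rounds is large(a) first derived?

Round 1 — r3, r6, r9, derive mammal(obj1), swims(obj1), hot(y).
Round 2 — r8, derive signed(a).
Round 3 — r10, derive large(a).
large(a) first appears in round 3.

3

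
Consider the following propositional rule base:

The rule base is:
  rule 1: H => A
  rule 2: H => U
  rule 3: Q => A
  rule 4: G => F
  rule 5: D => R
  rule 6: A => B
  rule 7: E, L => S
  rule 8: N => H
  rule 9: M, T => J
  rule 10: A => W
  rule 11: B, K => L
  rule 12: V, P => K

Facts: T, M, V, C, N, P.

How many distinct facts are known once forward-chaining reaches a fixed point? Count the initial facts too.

14

Round 1: rule 8 [N => H]; rule 9 [M, T => J]; rule 12 [V, P => K]. Adds H, J, K.
Round 2: rule 1 [H => A]; rule 2 [H => U]. Adds A, U.
Round 3: rule 6 [A => B]; rule 10 [A => W]. Adds B, W.
Round 4: rule 11 [B, K => L]. Adds L.
Closure: {A, B, C, H, J, K, L, M, N, P, T, U, V, W} — 14 facts.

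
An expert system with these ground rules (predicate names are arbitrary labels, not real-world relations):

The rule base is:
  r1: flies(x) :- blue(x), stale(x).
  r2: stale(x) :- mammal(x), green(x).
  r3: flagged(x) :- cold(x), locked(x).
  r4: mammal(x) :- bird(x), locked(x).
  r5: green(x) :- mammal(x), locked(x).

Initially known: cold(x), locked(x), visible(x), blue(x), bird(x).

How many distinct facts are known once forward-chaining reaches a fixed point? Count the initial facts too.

10

Round 1: r3 [flagged(x) :- cold(x), locked(x).]; r4 [mammal(x) :- bird(x), locked(x).]. New: flagged(x), mammal(x).
Round 2: r5 [green(x) :- mammal(x), locked(x).]. New: green(x).
Round 3: r2 [stale(x) :- mammal(x), green(x).]. New: stale(x).
Round 4: r1 [flies(x) :- blue(x), stale(x).]. New: flies(x).
Closure: {bird(x), blue(x), cold(x), flagged(x), flies(x), green(x), locked(x), mammal(x), stale(x), visible(x)} — 10 facts.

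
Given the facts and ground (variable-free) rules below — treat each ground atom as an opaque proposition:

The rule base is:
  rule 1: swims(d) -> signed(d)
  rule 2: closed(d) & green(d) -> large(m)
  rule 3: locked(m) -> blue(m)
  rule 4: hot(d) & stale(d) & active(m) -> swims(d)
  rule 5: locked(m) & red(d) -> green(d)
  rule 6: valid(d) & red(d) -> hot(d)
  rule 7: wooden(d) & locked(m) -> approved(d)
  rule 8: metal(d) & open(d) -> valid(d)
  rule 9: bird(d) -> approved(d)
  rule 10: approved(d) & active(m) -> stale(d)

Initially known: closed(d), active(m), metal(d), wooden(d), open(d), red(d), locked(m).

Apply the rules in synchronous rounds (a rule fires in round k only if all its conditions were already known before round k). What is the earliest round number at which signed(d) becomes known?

4

Round 1 fires rule 3, rule 5, rule 7, rule 8, giving blue(m), green(d), approved(d), valid(d).
Round 2 fires rule 2, rule 6, rule 10, giving large(m), hot(d), stale(d).
Round 3 fires rule 4, giving swims(d).
Round 4 fires rule 1, giving signed(d).
signed(d) first appears in round 4.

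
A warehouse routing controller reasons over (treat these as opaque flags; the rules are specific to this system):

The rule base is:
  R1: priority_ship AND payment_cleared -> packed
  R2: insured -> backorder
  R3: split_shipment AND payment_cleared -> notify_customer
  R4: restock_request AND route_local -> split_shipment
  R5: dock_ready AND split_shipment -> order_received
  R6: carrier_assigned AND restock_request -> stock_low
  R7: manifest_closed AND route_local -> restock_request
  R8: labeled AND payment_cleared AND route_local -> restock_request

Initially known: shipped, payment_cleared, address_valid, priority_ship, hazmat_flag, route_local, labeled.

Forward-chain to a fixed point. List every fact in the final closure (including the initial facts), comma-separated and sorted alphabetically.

Round 1: R1 [priority_ship AND payment_cleared -> packed]; R8 [labeled AND payment_cleared AND route_local -> restock_request]. New: packed, restock_request.
Round 2: R4 [restock_request AND route_local -> split_shipment]. New: split_shipment.
Round 3: R3 [split_shipment AND payment_cleared -> notify_customer]. New: notify_customer.

address_valid, hazmat_flag, labeled, notify_customer, packed, payment_cleared, priority_ship, restock_request, route_local, shipped, split_shipment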